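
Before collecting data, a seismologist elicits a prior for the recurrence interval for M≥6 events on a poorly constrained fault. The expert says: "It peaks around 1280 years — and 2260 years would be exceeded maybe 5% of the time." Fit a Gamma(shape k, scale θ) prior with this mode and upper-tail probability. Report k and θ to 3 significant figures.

k ≈ 9.63, θ ≈ 148

Gamma(k,θ) with k>1 has mode (k−1)θ, so θ = 1280/(k−1).
Need P(X < 2260) = 0.95 with θ tied to k this way. Start at k = 2, θ = 1280: P(X<2260) ≈ 0.527.
Too low — raise k to concentrate. Iterating converges to k ≈ 9.63.
Then θ = 1280/(9.63−1) ≈ 148.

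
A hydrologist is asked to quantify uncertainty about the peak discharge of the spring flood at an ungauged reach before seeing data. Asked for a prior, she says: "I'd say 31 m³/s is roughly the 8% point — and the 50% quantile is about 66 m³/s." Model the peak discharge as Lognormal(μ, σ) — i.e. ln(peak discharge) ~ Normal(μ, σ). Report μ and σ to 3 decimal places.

μ ≈ 4.190, σ ≈ 0.538

If T ~ Lognormal(μ,σ) then ln T ~ Normal(μ,σ), so the p-quantile of ln T is μ + z_p·σ.
ln(31) = 3.434 and ln(66) = 4.19; z_{0.08} = -1.405, z_{0.5} = 0.
σ = (4.19 − 3.434)/(0 − (-1.405)) = 0.538.
μ = 3.434 − (-1.405)·0.538 = 4.190.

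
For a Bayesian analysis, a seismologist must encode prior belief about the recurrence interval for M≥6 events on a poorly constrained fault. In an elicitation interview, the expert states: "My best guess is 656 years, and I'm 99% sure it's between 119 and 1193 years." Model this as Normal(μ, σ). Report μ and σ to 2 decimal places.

A symmetric 99% interval runs μ ± z·σ with z = 2.576.
Half-width = 537, so σ = 537/2.576 = 208.48.
μ is the stated best guess, 656.00.

μ = 656.00, σ = 208.48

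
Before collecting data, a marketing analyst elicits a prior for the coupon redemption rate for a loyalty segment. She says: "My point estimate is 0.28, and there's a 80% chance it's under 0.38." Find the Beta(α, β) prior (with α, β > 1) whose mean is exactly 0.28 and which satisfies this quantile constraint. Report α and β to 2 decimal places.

α ≈ 3.72, β ≈ 9.55

With mean 0.28 fixed, write α = 0.28s, β = 0.72s where s = α+β.
Need P(θ < 0.38) = 0.8 under Beta(0.28s, 0.72s). Normal approximation: (q−m)/√(m(1−m)/s) ≈ z_{0.8} = 0.842, so s ≈ 0.28·0.72·(0.842)²/(0.38−0.28)² = 14.3.
At s = 14.3: P(θ<0.38) ≈ 0.807. Adjusting to match 0.8 gives s ≈ 13.27.
So α = 0.28·13.27 ≈ 3.72, β = 0.72·13.27 ≈ 9.55.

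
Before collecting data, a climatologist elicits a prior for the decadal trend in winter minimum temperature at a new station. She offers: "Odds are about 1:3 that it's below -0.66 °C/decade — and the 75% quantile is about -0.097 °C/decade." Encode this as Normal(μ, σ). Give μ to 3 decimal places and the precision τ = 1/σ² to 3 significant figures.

The p-quantile of Normal(μ,σ) is μ + z_p·σ, with z_{0.25} = -0.6745 and z_{0.75} = 0.6745.
Eliminate σ: μ = (z₂·x₁ − z₁·x₂)/(z₂ − z₁) = (0.6745·-0.66 − (-0.6745)·-0.097)/1.349 = -0.379.
Then σ = (x₂ − x₁)/(z₂ − z₁) = (-0.097 − -0.66)/1.349 = 0.417.
Precision τ = 1/σ² = 1/0.4174² = 5.74.

μ = -0.379, τ = 5.74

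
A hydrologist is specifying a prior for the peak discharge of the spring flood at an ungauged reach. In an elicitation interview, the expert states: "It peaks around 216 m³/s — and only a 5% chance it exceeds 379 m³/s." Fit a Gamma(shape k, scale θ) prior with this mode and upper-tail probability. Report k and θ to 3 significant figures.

k ≈ 9.82, θ ≈ 24.5

Gamma(k,θ) with k>1 has mode (k−1)θ, so θ = 216/(k−1).
Need P(X < 379) = 0.95 with θ tied to k this way. Start at k = 2, θ = 216: P(X<379) ≈ 0.524.
Too low — raise k to concentrate. Iterating converges to k ≈ 9.82.
Then θ = 216/(9.82−1) ≈ 24.5.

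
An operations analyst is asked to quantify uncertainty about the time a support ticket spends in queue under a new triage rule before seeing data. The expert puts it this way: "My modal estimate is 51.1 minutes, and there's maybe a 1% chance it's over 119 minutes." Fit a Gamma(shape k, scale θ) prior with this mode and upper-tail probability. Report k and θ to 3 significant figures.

k ≈ 7.67, θ ≈ 7.66

Gamma(k,θ) with k>1 has mode (k−1)θ, so θ = 51.1/(k−1).
Need P(X < 119) = 0.99 with θ tied to k this way. Start at k = 2, θ = 51.1: P(X<119) ≈ 0.676.
Too low — raise k to concentrate. Iterating converges to k ≈ 7.67.
Then θ = 51.1/(7.67−1) ≈ 7.66.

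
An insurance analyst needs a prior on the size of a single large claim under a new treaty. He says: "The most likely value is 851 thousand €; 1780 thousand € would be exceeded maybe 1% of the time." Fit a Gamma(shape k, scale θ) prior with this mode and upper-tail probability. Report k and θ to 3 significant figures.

k ≈ 9.94, θ ≈ 95.2

Gamma(k,θ) with k>1 has mode (k−1)θ, so θ = 851/(k−1).
Need P(X < 1780) = 0.99 with θ tied to k this way. Start at k = 2, θ = 851: P(X<1780) ≈ 0.618.
Too low — raise k to concentrate. Iterating converges to k ≈ 9.94.
Then θ = 851/(9.94−1) ≈ 95.2.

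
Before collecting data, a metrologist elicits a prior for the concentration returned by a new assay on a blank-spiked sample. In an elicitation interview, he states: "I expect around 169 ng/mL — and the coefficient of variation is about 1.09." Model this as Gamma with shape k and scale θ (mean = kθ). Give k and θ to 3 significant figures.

k ≈ 0.842, θ ≈ 201

For Gamma(k, scale θ): mean = kθ, variance = kθ², so CV = 1/√k.
CV = 1.09, hence k = 1/CV² = 0.842.
Then θ = mean/k = 169/0.842 = 201.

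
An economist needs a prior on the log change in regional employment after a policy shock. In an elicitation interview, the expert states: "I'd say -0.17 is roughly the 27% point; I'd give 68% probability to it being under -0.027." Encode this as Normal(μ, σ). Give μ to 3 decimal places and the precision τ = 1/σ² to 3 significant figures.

For Normal(μ,σ), the p-quantile is μ + z_p·σ. Here z_{0.27} = -0.6128, z_{0.68} = 0.4677.
So -0.17 = μ − 0.6128σ and -0.027 = μ + 0.4677σ.
Subtracting: σ = (-0.027 − -0.17)/(0.4677 − (-0.6128)) = 0.132.
Then μ = -0.17 − (-0.6128)·0.132 = -0.089.
Precision τ = 1/σ² = 1/0.1323² = 57.1.

μ = -0.089, τ = 57.1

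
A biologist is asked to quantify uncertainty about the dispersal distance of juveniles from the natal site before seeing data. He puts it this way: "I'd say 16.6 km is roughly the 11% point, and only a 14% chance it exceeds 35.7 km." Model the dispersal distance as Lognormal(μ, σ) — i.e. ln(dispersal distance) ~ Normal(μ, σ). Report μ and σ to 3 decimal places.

μ ≈ 3.217, σ ≈ 0.332

If T ~ Lognormal(μ,σ) then ln T ~ Normal(μ,σ), so the p-quantile of ln T is μ + z_p·σ.
ln(16.6) = 2.809 and ln(35.7) = 3.575; z_{0.11} = -1.227, z_{0.86} = 1.08.
σ = (3.575 − 2.809)/(1.08 − (-1.227)) = 0.332.
μ = 2.809 − (-1.227)·0.332 = 3.217.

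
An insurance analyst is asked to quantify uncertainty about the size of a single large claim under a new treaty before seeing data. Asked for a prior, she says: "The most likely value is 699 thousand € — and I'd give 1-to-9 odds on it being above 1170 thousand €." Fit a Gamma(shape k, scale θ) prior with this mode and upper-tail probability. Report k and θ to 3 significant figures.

k ≈ 8.12, θ ≈ 98.1

Gamma(k,θ) with k>1 has mode (k−1)θ, so θ = 699/(k−1).
Need P(X < 1170) = 0.9 with θ tied to k this way. Start at k = 2, θ = 699: P(X<1170) ≈ 0.499.
Too low — raise k to concentrate. Iterating converges to k ≈ 8.12.
Then θ = 699/(8.12−1) ≈ 98.1.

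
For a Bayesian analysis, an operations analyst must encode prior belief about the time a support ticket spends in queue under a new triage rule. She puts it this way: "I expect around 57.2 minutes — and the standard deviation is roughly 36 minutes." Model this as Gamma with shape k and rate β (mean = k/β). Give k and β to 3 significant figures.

k ≈ 2.52, β ≈ 0.0441

For Gamma(k, rate β): mean = k/β, variance = k/β², so CV = 1/√k.
CV = SD/mean = 36/57.2 = 0.6294, hence k = 1/CV² = 2.52.
Then β = k/mean = 2.52/57.2 = 0.0441.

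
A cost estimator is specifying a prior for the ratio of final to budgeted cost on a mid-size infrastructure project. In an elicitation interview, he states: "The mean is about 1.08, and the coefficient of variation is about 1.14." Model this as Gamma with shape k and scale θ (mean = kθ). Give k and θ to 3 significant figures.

k ≈ 0.769, θ ≈ 1.4

For Gamma(k, scale θ): mean = kθ, variance = kθ², so CV = 1/√k.
CV = 1.14, hence k = 1/CV² = 0.769.
Then θ = mean/k = 1.08/0.769 = 1.4.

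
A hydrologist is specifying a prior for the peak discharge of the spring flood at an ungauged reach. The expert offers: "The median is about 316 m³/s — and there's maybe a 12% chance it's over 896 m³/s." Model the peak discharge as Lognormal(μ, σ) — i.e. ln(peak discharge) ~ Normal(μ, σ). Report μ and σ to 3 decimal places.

μ ≈ 5.756, σ ≈ 0.887

If T ~ Lognormal(μ,σ) then ln T ~ Normal(μ,σ), so the p-quantile of ln T is μ + z_p·σ.
ln(316) = 5.756 and ln(896) = 6.798; z_{0.5} = 0, z_{0.88} = 1.175.
σ = (6.798 − 5.756)/(1.175 − (0)) = 0.887.
μ = 5.756 − (0)·0.887 = 5.756.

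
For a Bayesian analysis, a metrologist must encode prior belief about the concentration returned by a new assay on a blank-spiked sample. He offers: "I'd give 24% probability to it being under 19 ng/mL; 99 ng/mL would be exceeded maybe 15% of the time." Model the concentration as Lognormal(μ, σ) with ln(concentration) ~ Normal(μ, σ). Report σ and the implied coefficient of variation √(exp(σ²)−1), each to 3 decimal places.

If T ~ Lognormal(μ,σ) then ln T ~ Normal(μ,σ), so the p-quantile of ln T is μ + z_p·σ.
ln(19) = 2.944 and ln(99) = 4.595; z_{0.24} = -0.7063, z_{0.85} = 1.036.
σ = (4.595 − 2.944)/(1.036 − (-0.7063)) = 0.947.
μ = 2.944 − (-0.7063)·0.947 = 3.613.
CV = √(exp(σ²)−1) = √(exp(0.8971)−1) = 1.205.

σ ≈ 0.947, CV ≈ 1.205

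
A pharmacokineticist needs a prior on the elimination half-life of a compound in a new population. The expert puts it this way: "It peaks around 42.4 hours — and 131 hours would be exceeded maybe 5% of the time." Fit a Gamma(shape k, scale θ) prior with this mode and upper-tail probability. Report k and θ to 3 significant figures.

k ≈ 3.07, θ ≈ 20.5

Gamma(k,θ) with k>1 has mode (k−1)θ, so θ = 42.4/(k−1).
Need P(X < 131) = 0.95 with θ tied to k this way. Start at k = 2, θ = 42.4: P(X<131) ≈ 0.814.
Too low — raise k to concentrate. Iterating converges to k ≈ 3.07.
Then θ = 42.4/(3.07−1) ≈ 20.5.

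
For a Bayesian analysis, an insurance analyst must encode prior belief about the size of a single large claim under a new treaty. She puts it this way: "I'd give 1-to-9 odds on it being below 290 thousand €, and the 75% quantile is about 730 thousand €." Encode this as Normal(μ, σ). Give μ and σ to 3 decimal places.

μ = 578.277, σ = 224.944

The p-quantile of Normal(μ,σ) is μ + z_p·σ, with z_{0.1} = -1.282 and z_{0.75} = 0.6745.
Eliminate σ: μ = (z₂·x₁ − z₁·x₂)/(z₂ − z₁) = (0.6745·290 − (-1.282)·730)/1.956 = 578.277.
Then σ = (x₂ − x₁)/(z₂ − z₁) = (730 − 290)/1.956 = 224.944.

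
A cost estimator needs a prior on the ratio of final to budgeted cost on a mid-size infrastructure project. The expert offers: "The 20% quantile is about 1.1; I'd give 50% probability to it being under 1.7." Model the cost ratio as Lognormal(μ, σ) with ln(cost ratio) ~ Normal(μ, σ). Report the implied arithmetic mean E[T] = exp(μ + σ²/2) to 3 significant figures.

E[T] ≈ 1.94

If T ~ Lognormal(μ,σ) then ln T ~ Normal(μ,σ), so the p-quantile of ln T is μ + z_p·σ.
ln(1.1) = 0.09531 and ln(1.7) = 0.5306; z_{0.2} = -0.8416, z_{0.5} = 0.
σ = (0.5306 − 0.09531)/(0 − (-0.8416)) = 0.517.
μ = 0.09531 − (-0.8416)·0.517 = 0.531.
E[T] = exp(μ + σ²/2) = exp(0.531 + 0.1338) = 1.94.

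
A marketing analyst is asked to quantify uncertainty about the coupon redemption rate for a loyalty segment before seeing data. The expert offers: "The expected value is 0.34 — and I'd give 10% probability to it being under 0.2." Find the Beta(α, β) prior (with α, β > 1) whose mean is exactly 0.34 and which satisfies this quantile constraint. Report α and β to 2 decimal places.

α ≈ 5.85, β ≈ 11.36

With mean 0.34 fixed, write α = 0.34s, β = 0.66s where s = α+β.
Need P(θ < 0.2) = 0.1 under Beta(0.34s, 0.66s). Normal approximation: (q−m)/√(m(1−m)/s) ≈ z_{0.1} = -1.28, so s ≈ 0.34·0.66·(-1.28)²/(0.2−0.34)² = 18.8.
At s = 18.8: P(θ<0.2) ≈ 0.089. Adjusting to match 0.1 gives s ≈ 17.21.
So α = 0.34·17.21 ≈ 5.85, β = 0.66·17.21 ≈ 11.36.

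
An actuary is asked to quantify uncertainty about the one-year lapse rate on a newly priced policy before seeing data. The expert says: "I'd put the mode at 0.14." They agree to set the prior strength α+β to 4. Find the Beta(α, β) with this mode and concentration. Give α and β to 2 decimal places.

α = 1.28, β = 2.72

For α,β > 1 the Beta mode is (α−1)/(α+β−2). With α+β = 4, the mode is (α−1)/2.
Set (α−1)/2 = 0.14 → α = 1 + 0.14·2 = 1.28.
β = 4 − α = 2.72.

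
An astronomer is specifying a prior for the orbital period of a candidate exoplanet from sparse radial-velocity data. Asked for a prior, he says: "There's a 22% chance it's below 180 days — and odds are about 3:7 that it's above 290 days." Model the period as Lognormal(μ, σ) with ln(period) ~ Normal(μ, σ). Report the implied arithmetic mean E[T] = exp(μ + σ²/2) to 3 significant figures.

If T ~ Lognormal(μ,σ) then ln T ~ Normal(μ,σ), so the p-quantile of ln T is μ + z_p·σ.
ln(180) = 5.193 and ln(290) = 5.67; z_{0.22} = -0.7722, z_{0.7} = 0.5244.
σ = (5.67 − 5.193)/(0.5244 − (-0.7722)) = 0.368.
μ = 5.193 − (-0.7722)·0.368 = 5.477.
E[T] = exp(μ + σ²/2) = exp(5.477 + 0.0676) = 256 days.

E[T] ≈ 256 days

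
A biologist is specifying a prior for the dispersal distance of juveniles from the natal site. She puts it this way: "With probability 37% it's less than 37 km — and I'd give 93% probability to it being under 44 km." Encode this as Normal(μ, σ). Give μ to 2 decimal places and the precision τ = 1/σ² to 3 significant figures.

μ = 38.29, τ = 0.0667

The p-quantile of Normal(μ,σ) is μ + z_p·σ, with z_{0.37} = -0.3319 and z_{0.93} = 1.476.
Eliminate σ: μ = (z₂·x₁ − z₁·x₂)/(z₂ − z₁) = (1.476·37 − (-0.3319)·44)/1.808 = 38.29.
Then σ = (x₂ − x₁)/(z₂ − z₁) = (44 − 37)/1.808 = 3.87.
Precision τ = 1/σ² = 1/3.872² = 0.0667.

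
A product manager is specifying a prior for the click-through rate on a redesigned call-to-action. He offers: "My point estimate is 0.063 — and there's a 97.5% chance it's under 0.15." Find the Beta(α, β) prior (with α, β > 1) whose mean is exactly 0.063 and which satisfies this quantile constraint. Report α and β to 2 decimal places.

α ≈ 2.79, β ≈ 41.54

With mean 0.063 fixed, write α = 0.063s, β = 0.937s where s = α+β.
Need P(θ < 0.15) = 0.975 under Beta(0.063s, 0.937s). Normal approximation: (q−m)/√(m(1−m)/s) ≈ z_{0.975} = 1.96, so s ≈ 0.063·0.937·(1.96)²/(0.15−0.063)² = 30.0.
At s = 30.0: P(θ<0.15) ≈ 0.953. Adjusting to match 0.975 gives s ≈ 44.33.
So α = 0.063·44.33 ≈ 2.79, β = 0.937·44.33 ≈ 41.54.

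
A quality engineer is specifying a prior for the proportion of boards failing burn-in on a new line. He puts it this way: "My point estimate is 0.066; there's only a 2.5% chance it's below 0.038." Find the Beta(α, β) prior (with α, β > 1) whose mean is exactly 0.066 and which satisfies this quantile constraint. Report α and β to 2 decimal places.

α ≈ 15.54, β ≈ 219.86

With mean 0.066 fixed, write α = 0.066s, β = 0.934s where s = α+β.
Need P(θ < 0.038) = 0.025 under Beta(0.066s, 0.934s). Normal approximation: (q−m)/√(m(1−m)/s) ≈ z_{0.025} = -1.96, so s ≈ 0.066·0.934·(-1.96)²/(0.038−0.066)² = 302.0.
At s = 302.0: P(θ<0.038) ≈ 0.013. Adjusting to match 0.025 gives s ≈ 235.40.
So α = 0.066·235.40 ≈ 15.54, β = 0.934·235.40 ≈ 219.86.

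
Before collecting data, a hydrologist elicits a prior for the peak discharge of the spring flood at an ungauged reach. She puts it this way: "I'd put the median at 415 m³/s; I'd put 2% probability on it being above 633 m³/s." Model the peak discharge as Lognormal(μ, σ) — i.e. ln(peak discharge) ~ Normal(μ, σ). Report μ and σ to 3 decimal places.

μ ≈ 6.028, σ ≈ 0.206

If T ~ Lognormal(μ,σ) then ln T ~ Normal(μ,σ), so the p-quantile of ln T is μ + z_p·σ.
ln(415) = 6.028 and ln(633) = 6.45; z_{0.5} = 0, z_{0.98} = 2.054.
σ = (6.45 − 6.028)/(2.054 − (0)) = 0.206.
μ = 6.028 − (0)·0.206 = 6.028.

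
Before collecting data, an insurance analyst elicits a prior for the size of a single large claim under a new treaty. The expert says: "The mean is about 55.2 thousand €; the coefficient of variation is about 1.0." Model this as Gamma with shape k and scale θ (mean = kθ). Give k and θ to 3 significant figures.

k ≈ 1, θ ≈ 55.2

For Gamma(k, scale θ): mean = kθ, variance = kθ², so CV = 1/√k.
CV = 1.0, hence k = 1/CV² = 1.
Then θ = mean/k = 55.2/1 = 55.2.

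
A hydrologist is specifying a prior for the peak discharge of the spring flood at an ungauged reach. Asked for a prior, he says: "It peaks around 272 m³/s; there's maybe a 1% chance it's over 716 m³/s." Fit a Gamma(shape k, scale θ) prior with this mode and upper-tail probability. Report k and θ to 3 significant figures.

Gamma(k,θ) with k>1 has mode (k−1)θ, so θ = 272/(k−1).
Need P(X < 716) = 0.99 with θ tied to k this way. Start at k = 2, θ = 272: P(X<716) ≈ 0.739.
Too low — raise k to concentrate. Iterating converges to k ≈ 5.95.
Then θ = 272/(5.95−1) ≈ 54.9.

k ≈ 5.95, θ ≈ 54.9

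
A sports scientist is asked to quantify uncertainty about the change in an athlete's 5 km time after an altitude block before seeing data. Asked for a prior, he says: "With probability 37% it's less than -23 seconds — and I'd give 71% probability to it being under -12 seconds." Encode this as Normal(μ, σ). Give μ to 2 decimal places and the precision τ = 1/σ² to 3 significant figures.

For Normal(μ,σ), the p-quantile is μ + z_p·σ. Here z_{0.37} = -0.3319, z_{0.71} = 0.5534.
So -23 = μ − 0.3319σ and -12 = μ + 0.5534σ.
Subtracting: σ = (-12 − -23)/(0.5534 − (-0.3319)) = 12.43.
Then μ = -23 − (-0.3319)·12.43 = -18.88.
Precision τ = 1/σ² = 1/12.43² = 0.00648.

μ = -18.88, τ = 0.00648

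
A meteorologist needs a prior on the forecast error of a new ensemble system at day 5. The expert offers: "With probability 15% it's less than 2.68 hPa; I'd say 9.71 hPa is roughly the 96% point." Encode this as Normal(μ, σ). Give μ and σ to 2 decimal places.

For Normal(μ,σ), the p-quantile is μ + z_p·σ. Here z_{0.15} = -1.036, z_{0.96} = 1.751.
So 2.68 = μ − 1.036σ and 9.71 = μ + 1.751σ.
Subtracting: σ = (9.71 − 2.68)/(1.751 − (-1.036)) = 2.52.
Then μ = 2.68 − (-1.036)·2.52 = 5.29.

μ = 5.29, σ = 2.52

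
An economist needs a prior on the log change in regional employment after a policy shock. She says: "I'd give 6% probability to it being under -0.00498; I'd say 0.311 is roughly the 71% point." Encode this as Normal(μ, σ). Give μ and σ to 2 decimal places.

μ = 0.23, σ = 0.15

For Normal(μ,σ), the p-quantile is μ + z_p·σ. Here z_{0.06} = -1.555, z_{0.71} = 0.5534.
So -0.00498 = μ − 1.555σ and 0.311 = μ + 0.5534σ.
Subtracting: σ = (0.311 − -0.00498)/(0.5534 − (-1.555)) = 0.15.
Then μ = -0.00498 − (-1.555)·0.15 = 0.23.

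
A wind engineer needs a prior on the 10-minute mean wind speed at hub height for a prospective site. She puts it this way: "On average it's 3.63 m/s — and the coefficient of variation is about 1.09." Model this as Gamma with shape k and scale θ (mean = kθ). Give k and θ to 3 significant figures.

k ≈ 0.842, θ ≈ 4.31

For Gamma(k, scale θ): mean = kθ, variance = kθ², so CV = 1/√k.
CV = 1.09, hence k = 1/CV² = 0.842.
Then θ = mean/k = 3.63/0.842 = 4.31.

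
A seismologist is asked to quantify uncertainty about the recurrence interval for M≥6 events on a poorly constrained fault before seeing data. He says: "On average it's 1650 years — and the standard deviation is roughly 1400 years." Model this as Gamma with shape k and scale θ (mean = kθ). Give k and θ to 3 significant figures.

For Gamma(k, scale θ): mean = kθ, variance = kθ², so CV = 1/√k.
CV = SD/mean = 1400/1650 = 0.8485, hence k = 1/CV² = 1.39.
Then θ = mean/k = 1650/1.39 = 1190.

k ≈ 1.39, θ ≈ 1190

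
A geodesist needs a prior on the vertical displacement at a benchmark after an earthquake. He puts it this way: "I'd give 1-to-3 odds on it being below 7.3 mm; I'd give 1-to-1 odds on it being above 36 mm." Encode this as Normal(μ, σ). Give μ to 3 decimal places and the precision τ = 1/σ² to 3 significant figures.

For Normal(μ,σ), the p-quantile is μ + z_p·σ. Here z_{0.25} = -0.6745, z_{0.5} = 0.
So 7.3 = μ − 0.6745σ and 36 = μ + 0σ.
Subtracting: σ = (36 − 7.3)/(0 − (-0.6745)) = 42.551.
Then μ = 7.3 − (-0.6745)·42.551 = 36.000.
Precision τ = 1/σ² = 1/42.55² = 0.000552.

μ = 36.000, τ = 0.000552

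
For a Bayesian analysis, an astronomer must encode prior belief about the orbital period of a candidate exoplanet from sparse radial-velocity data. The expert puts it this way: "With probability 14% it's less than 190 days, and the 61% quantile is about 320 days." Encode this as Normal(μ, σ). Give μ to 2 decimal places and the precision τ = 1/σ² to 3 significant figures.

μ = 293.29, τ = 0.000109

For Normal(μ,σ), the p-quantile is μ + z_p·σ. Here z_{0.14} = -1.08, z_{0.61} = 0.2793.
So 190 = μ − 1.08σ and 320 = μ + 0.2793σ.
Subtracting: σ = (320 − 190)/(0.2793 − (-1.08)) = 95.61.
Then μ = 190 − (-1.08)·95.61 = 293.29.
Precision τ = 1/σ² = 1/95.61² = 0.000109.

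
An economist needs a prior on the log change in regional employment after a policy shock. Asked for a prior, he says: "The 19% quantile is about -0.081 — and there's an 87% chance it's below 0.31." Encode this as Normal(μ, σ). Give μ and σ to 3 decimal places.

For Normal(μ,σ), the p-quantile is μ + z_p·σ. Here z_{0.19} = -0.8779, z_{0.87} = 1.126.
So -0.081 = μ − 0.8779σ and 0.31 = μ + 1.126σ.
Subtracting: σ = (0.31 − -0.081)/(1.126 − (-0.8779)) = 0.195.
Then μ = -0.081 − (-0.8779)·0.195 = 0.090.

μ = 0.090, σ = 0.195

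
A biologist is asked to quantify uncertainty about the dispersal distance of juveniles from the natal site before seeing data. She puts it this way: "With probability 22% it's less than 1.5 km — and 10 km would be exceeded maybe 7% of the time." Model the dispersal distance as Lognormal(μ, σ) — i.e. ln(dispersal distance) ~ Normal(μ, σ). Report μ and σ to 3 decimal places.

μ ≈ 1.057, σ ≈ 0.844

If T ~ Lognormal(μ,σ) then ln T ~ Normal(μ,σ), so the p-quantile of ln T is μ + z_p·σ.
ln(1.5) = 0.4055 and ln(10) = 2.303; z_{0.22} = -0.7722, z_{0.93} = 1.476.
σ = (2.303 − 0.4055)/(1.476 − (-0.7722)) = 0.844.
μ = 0.4055 − (-0.7722)·0.844 = 1.057.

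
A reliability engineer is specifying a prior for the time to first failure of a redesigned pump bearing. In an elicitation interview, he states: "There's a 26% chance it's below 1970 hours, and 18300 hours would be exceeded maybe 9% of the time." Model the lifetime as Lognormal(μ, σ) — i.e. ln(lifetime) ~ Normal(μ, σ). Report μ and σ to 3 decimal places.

If T ~ Lognormal(μ,σ) then ln T ~ Normal(μ,σ), so the p-quantile of ln T is μ + z_p·σ.
ln(1970) = 7.586 and ln(18300) = 9.815; z_{0.26} = -0.6433, z_{0.91} = 1.341.
σ = (9.815 − 7.586)/(1.341 − (-0.6433)) = 1.123.
μ = 7.586 − (-0.6433)·1.123 = 8.309.

μ ≈ 8.309, σ ≈ 1.123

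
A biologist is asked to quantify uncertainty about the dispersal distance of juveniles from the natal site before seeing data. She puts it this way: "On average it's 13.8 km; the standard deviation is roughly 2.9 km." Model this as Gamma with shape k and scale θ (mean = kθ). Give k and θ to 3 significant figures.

For Gamma(k, scale θ): mean = kθ, variance = kθ², so CV = 1/√k.
CV = SD/mean = 2.9/13.8 = 0.2101, hence k = 1/CV² = 22.6.
Then θ = mean/k = 13.8/22.6 = 0.609.

k ≈ 22.6, θ ≈ 0.609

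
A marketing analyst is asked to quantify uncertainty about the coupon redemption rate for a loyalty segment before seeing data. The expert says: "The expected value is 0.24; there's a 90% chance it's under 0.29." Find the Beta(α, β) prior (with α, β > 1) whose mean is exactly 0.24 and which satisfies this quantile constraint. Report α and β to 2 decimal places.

With mean 0.24 fixed, write α = 0.24s, β = 0.76s where s = α+β.
Need P(θ < 0.29) = 0.9 under Beta(0.24s, 0.76s). Normal approximation: (q−m)/√(m(1−m)/s) ≈ z_{0.9} = 1.28, so s ≈ 0.24·0.76·(1.28)²/(0.29−0.24)² = 119.8.
At s = 119.8: P(θ<0.29) ≈ 0.897. Adjusting to match 0.9 gives s ≈ 123.55.
So α = 0.24·123.55 ≈ 29.65, β = 0.76·123.55 ≈ 93.90.

α ≈ 29.65, β ≈ 93.90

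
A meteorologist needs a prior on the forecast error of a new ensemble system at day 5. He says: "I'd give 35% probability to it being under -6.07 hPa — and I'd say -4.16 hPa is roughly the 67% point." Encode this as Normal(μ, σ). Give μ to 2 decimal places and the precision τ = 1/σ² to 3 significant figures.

μ = -5.18, τ = 0.187

The p-quantile of Normal(μ,σ) is μ + z_p·σ, with z_{0.35} = -0.3853 and z_{0.67} = 0.4399.
Eliminate σ: μ = (z₂·x₁ − z₁·x₂)/(z₂ − z₁) = (0.4399·-6.07 − (-0.3853)·-4.16)/0.8252 = -5.18.
Then σ = (x₂ − x₁)/(z₂ − z₁) = (-4.16 − -6.07)/0.8252 = 2.31.
Precision τ = 1/σ² = 1/2.314² = 0.187.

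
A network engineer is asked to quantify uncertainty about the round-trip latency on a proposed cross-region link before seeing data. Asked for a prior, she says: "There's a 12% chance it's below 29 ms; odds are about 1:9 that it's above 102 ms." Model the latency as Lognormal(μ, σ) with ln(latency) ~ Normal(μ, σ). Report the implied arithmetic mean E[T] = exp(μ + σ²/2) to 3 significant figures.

E[T] ≈ 60.3 ms

If T ~ Lognormal(μ,σ) then ln T ~ Normal(μ,σ), so the p-quantile of ln T is μ + z_p·σ.
ln(29) = 3.367 and ln(102) = 4.625; z_{0.12} = -1.175, z_{0.9} = 1.282.
σ = (4.625 − 3.367)/(1.282 − (-1.175)) = 0.512.
μ = 3.367 − (-1.175)·0.512 = 3.969.
E[T] = exp(μ + σ²/2) = exp(3.969 + 0.1311) = 60.3 ms.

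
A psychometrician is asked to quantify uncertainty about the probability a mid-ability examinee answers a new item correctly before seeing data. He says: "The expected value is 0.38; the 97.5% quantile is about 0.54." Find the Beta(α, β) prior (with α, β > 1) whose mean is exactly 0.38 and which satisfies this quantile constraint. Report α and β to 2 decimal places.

With mean 0.38 fixed, write α = 0.38s, β = 0.62s where s = α+β.
Need P(θ < 0.54) = 0.975 under Beta(0.38s, 0.62s). Normal approximation: (q−m)/√(m(1−m)/s) ≈ z_{0.975} = 1.96, so s ≈ 0.38·0.62·(1.96)²/(0.54−0.38)² = 35.4.
At s = 35.4: P(θ<0.54) ≈ 0.973. Adjusting to match 0.975 gives s ≈ 36.75.
So α = 0.38·36.75 ≈ 13.97, β = 0.62·36.75 ≈ 22.79.

α ≈ 13.97, β ≈ 22.79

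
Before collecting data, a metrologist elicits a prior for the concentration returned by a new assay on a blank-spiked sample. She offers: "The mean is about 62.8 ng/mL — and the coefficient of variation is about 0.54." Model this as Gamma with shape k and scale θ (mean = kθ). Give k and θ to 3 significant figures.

k ≈ 3.43, θ ≈ 18.3

For Gamma(k, scale θ): mean = kθ, variance = kθ², so CV = 1/√k.
CV = 0.54, hence k = 1/CV² = 3.43.
Then θ = mean/k = 62.8/3.43 = 18.3.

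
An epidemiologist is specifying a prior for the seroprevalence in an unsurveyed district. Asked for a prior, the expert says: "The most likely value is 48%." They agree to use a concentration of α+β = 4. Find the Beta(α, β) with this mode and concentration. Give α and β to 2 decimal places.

For α,β > 1 the Beta mode is (α−1)/(α+β−2). With α+β = 4, the mode is (α−1)/2.
Set (α−1)/2 = 0.48 → α = 1 + 0.48·2 = 1.96.
β = 4 − α = 2.04.

α = 1.96, β = 2.04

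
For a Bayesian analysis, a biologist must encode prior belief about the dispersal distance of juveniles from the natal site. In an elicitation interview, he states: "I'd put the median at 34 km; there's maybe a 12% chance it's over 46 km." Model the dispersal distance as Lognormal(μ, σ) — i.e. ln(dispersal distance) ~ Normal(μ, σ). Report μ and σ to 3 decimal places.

μ ≈ 3.526, σ ≈ 0.257

If T ~ Lognormal(μ,σ) then ln T ~ Normal(μ,σ), so the p-quantile of ln T is μ + z_p·σ.
ln(34) = 3.526 and ln(46) = 3.829; z_{0.5} = 0, z_{0.88} = 1.175.
σ = (3.829 − 3.526)/(1.175 − (0)) = 0.257.
μ = 3.526 − (0)·0.257 = 3.526.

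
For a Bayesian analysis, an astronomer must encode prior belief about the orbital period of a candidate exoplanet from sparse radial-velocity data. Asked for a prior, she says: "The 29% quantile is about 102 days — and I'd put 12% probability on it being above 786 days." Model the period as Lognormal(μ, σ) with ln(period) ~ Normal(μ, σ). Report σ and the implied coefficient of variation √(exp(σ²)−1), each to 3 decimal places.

If T ~ Lognormal(μ,σ) then ln T ~ Normal(μ,σ), so the p-quantile of ln T is μ + z_p·σ.
ln(102) = 4.625 and ln(786) = 6.667; z_{0.29} = -0.5534, z_{0.88} = 1.175.
σ = (6.667 − 4.625)/(1.175 − (-0.5534)) = 1.181.
μ = 4.625 − (-0.5534)·1.181 = 5.279.
CV = √(exp(σ²)−1) = √(exp(1.3958)−1) = 1.743.

σ ≈ 1.181, CV ≈ 1.743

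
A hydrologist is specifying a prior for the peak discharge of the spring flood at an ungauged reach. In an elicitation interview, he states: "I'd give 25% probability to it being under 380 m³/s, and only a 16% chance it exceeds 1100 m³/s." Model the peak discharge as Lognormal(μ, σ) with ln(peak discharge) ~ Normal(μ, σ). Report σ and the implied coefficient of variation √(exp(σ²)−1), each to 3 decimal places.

If T ~ Lognormal(μ,σ) then ln T ~ Normal(μ,σ), so the p-quantile of ln T is μ + z_p·σ.
ln(380) = 5.94 and ln(1100) = 7.003; z_{0.25} = -0.6745, z_{0.84} = 0.9945.
σ = (7.003 − 5.94)/(0.9945 − (-0.6745)) = 0.637.
μ = 5.94 − (-0.6745)·0.637 = 6.370.
CV = √(exp(σ²)−1) = √(exp(0.4056)−1) = 0.707.

σ ≈ 0.637, CV ≈ 0.707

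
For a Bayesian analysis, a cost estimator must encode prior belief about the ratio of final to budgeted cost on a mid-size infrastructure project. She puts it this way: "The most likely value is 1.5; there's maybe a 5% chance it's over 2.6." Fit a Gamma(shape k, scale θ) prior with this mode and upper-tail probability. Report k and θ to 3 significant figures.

Gamma(k,θ) with k>1 has mode (k−1)θ, so θ = 1.5/(k−1).
Need P(X < 2.6) = 0.95 with θ tied to k this way. Start at k = 2, θ = 1.5: P(X<2.6) ≈ 0.517.
Too low — raise k to concentrate. Iterating converges to k ≈ 10.2.
Then θ = 1.5/(10.2−1) ≈ 0.163.

k ≈ 10.2, θ ≈ 0.163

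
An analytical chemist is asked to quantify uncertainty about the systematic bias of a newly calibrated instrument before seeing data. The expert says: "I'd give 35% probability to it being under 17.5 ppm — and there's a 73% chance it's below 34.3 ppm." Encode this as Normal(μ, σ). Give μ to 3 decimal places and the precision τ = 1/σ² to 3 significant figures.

μ = 23.985, τ = 0.00353

The p-quantile of Normal(μ,σ) is μ + z_p·σ, with z_{0.35} = -0.3853 and z_{0.73} = 0.6128.
Eliminate σ: μ = (z₂·x₁ − z₁·x₂)/(z₂ − z₁) = (0.6128·17.5 − (-0.3853)·34.3)/0.9981 = 23.985.
Then σ = (x₂ − x₁)/(z₂ − z₁) = (34.3 − 17.5)/0.9981 = 16.831.
Precision τ = 1/σ² = 1/16.83² = 0.00353.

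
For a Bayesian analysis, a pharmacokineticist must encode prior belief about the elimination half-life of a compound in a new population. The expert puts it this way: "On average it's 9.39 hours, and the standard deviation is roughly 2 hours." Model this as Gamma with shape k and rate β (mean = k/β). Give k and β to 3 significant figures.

k ≈ 22, β ≈ 2.35

For Gamma(k, rate β): mean = k/β, variance = k/β², so CV = 1/√k.
CV = SD/mean = 2/9.39 = 0.213, hence k = 1/CV² = 22.
Then β = k/mean = 22/9.39 = 2.35.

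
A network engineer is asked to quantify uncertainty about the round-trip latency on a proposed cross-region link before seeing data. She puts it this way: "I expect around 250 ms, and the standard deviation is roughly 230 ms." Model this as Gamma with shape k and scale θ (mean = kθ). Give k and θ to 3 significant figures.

For Gamma(k, scale θ): mean = kθ, variance = kθ², so CV = 1/√k.
CV = SD/mean = 230/250 = 0.92, hence k = 1/CV² = 1.18.
Then θ = mean/k = 250/1.18 = 212.

k ≈ 1.18, θ ≈ 212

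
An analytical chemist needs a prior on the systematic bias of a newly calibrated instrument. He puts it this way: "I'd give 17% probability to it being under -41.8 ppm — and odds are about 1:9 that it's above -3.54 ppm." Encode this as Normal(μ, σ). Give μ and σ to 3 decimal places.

μ = -25.471, σ = 17.113

The p-quantile of Normal(μ,σ) is μ + z_p·σ, with z_{0.17} = -0.9542 and z_{0.9} = 1.282.
Eliminate σ: μ = (z₂·x₁ − z₁·x₂)/(z₂ − z₁) = (1.282·-41.8 − (-0.9542)·-3.54)/2.236 = -25.471.
Then σ = (x₂ − x₁)/(z₂ − z₁) = (-3.54 − -41.8)/2.236 = 17.113.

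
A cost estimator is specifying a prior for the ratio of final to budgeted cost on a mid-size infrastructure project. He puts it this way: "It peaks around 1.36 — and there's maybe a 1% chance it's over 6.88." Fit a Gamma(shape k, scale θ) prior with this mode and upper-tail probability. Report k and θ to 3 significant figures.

k ≈ 2.49, θ ≈ 0.915

Gamma(k,θ) with k>1 has mode (k−1)θ, so θ = 1.36/(k−1).
Need P(X < 6.88) = 0.99 with θ tied to k this way. Start at k = 2, θ = 1.36: P(X<6.88) ≈ 0.962.
Too low — raise k to concentrate. Iterating converges to k ≈ 2.49.
Then θ = 1.36/(2.49−1) ≈ 0.915.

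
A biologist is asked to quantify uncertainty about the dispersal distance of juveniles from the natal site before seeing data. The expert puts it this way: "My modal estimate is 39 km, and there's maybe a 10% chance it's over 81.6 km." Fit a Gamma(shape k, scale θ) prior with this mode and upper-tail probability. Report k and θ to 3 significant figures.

Gamma(k,θ) with k>1 has mode (k−1)θ, so θ = 39/(k−1).
Need P(X < 81.6) = 0.9 with θ tied to k this way. Start at k = 2, θ = 39: P(X<81.6) ≈ 0.618.
Too low — raise k to concentrate. Iterating converges to k ≈ 4.52.
Then θ = 39/(4.52−1) ≈ 11.1.

k ≈ 4.52, θ ≈ 11.1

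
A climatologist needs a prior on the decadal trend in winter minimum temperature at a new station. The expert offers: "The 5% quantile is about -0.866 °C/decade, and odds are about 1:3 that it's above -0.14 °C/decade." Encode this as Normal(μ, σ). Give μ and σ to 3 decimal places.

μ = -0.351, σ = 0.313

The p-quantile of Normal(μ,σ) is μ + z_p·σ, with z_{0.05} = -1.645 and z_{0.75} = 0.6745.
Eliminate σ: μ = (z₂·x₁ − z₁·x₂)/(z₂ − z₁) = (0.6745·-0.866 − (-1.645)·-0.14)/2.319 = -0.351.
Then σ = (x₂ − x₁)/(z₂ − z₁) = (-0.14 − -0.866)/2.319 = 0.313.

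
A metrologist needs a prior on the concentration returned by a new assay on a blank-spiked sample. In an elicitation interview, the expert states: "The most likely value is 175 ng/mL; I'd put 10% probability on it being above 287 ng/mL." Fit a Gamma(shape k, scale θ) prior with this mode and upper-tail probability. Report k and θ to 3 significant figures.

k ≈ 8.7, θ ≈ 22.7

Gamma(k,θ) with k>1 has mode (k−1)θ, so θ = 175/(k−1).
Need P(X < 287) = 0.9 with θ tied to k this way. Start at k = 2, θ = 175: P(X<287) ≈ 0.488.
Too low — raise k to concentrate. Iterating converges to k ≈ 8.7.
Then θ = 175/(8.7−1) ≈ 22.7.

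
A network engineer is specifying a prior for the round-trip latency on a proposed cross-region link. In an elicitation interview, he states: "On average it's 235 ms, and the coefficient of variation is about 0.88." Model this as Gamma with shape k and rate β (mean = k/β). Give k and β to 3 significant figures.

For Gamma(k, rate β): mean = k/β, variance = k/β², so CV = 1/√k.
CV = 0.88, hence k = 1/CV² = 1.29.
Then β = k/mean = 1.29/235 = 0.00549.

k ≈ 1.29, β ≈ 0.00549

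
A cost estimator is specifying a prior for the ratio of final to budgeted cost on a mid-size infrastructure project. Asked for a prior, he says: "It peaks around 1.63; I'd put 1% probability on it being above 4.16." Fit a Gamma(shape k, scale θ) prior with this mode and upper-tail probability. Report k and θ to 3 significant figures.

k ≈ 6.32, θ ≈ 0.306

Gamma(k,θ) with k>1 has mode (k−1)θ, so θ = 1.63/(k−1).
Need P(X < 4.16) = 0.99 with θ tied to k this way. Start at k = 2, θ = 1.63: P(X<4.16) ≈ 0.723.
Too low — raise k to concentrate. Iterating converges to k ≈ 6.32.
Then θ = 1.63/(6.32−1) ≈ 0.306.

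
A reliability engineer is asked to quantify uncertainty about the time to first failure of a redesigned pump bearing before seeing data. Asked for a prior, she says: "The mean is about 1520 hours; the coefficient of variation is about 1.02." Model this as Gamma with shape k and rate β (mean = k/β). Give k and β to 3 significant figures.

For Gamma(k, rate β): mean = k/β, variance = k/β², so CV = 1/√k.
CV = 1.02, hence k = 1/CV² = 0.961.
Then β = k/mean = 0.961/1520 = 0.000632.

k ≈ 0.961, β ≈ 0.000632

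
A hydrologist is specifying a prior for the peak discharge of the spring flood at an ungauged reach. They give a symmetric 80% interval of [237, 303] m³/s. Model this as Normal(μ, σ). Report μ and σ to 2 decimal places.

μ = 270.00, σ = 25.75

A symmetric 80% interval runs μ ± z·σ with z = 1.282.
Half-width = 33, so σ = 33/1.282 = 25.75.
μ is the interval midpoint, 270.00.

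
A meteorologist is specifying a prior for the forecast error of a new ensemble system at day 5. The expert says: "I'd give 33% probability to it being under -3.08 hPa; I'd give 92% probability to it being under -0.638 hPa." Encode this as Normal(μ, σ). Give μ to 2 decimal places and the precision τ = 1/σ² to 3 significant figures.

μ = -2.50, τ = 0.571

For Normal(μ,σ), the p-quantile is μ + z_p·σ. Here z_{0.33} = -0.4399, z_{0.92} = 1.405.
So -3.08 = μ − 0.4399σ and -0.638 = μ + 1.405σ.
Subtracting: σ = (-0.638 − -3.08)/(1.405 − (-0.4399)) = 1.32.
Then μ = -3.08 − (-0.4399)·1.32 = -2.50.
Precision τ = 1/σ² = 1/1.324² = 0.571.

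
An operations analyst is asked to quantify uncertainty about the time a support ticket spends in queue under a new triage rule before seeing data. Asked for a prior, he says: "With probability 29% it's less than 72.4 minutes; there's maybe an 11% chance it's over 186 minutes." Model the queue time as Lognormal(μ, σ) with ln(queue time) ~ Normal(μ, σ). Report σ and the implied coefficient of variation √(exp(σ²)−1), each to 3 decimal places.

If T ~ Lognormal(μ,σ) then ln T ~ Normal(μ,σ), so the p-quantile of ln T is μ + z_p·σ.
ln(72.4) = 4.282 and ln(186) = 5.226; z_{0.29} = -0.5534, z_{0.89} = 1.227.
σ = (5.226 − 4.282)/(1.227 − (-0.5534)) = 0.530.
μ = 4.282 − (-0.5534)·0.530 = 4.576.
CV = √(exp(σ²)−1) = √(exp(0.2810)−1) = 0.570.

σ ≈ 0.530, CV ≈ 0.570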